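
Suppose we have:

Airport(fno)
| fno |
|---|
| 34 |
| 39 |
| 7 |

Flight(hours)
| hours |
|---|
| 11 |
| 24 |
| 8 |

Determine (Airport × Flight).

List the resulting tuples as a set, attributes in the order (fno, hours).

{(34, 11), (34, 24), (34, 8), (39, 11), (39, 24), (39, 8), (7, 11), (7, 24), (7, 8)}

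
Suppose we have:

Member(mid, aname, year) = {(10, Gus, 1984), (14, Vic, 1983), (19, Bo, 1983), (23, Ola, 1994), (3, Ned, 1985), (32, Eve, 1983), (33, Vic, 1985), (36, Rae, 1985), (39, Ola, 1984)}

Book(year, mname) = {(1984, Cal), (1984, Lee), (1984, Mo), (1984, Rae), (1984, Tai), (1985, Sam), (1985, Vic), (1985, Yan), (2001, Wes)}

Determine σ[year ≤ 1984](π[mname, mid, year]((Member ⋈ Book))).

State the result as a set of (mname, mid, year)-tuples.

{(Cal, 10, 1984), (Cal, 39, 1984), (Lee, 10, 1984), (Lee, 39, 1984), (Mo, 10, 1984), (Mo, 39, 1984), (Rae, 10, 1984), (Rae, 39, 1984), (Tai, 10, 1984), (Tai, 39, 1984)}

Member ⋈ Book (natural join on year): {(10, Gus, 1984, Cal), (10, Gus, 1984, Lee), (10, Gus, 1984, Mo), (10, Gus, 1984, Rae), (10, Gus, 1984, Tai), (3, Ned, 1985, Sam), (3, Ned, 1985, Vic), (3, Ned, 1985, Yan), (33, Vic, 1985, Sam), (33, Vic, 1985, Vic), (33, Vic, 1985, Yan), (36, Rae, 1985, Sam), (36, Rae, 1985, Vic), (36, Rae, 1985, Yan), (39, Ola, 1984, Cal), (39, Ola, 1984, Lee), (39, Ola, 1984, Mo), (39, Ola, 1984, Rae), (39, Ola, 1984, Tai)}
π[mname, mid, year]: project onto (mname, mid, year) → {(Cal, 10, 1984), (Cal, 39, 1984), (Lee, 10, 1984), (Lee, 39, 1984), (Mo, 10, 1984), (Mo, 39, 1984), (Rae, 10, 1984), (Rae, 39, 1984), (Sam, 3, 1985), (Sam, 33, 1985), (Sam, 36, 1985), (Tai, 10, 1984), (Tai, 39, 1984), (Vic, 3, 1985), (Vic, 33, 1985), (Vic, 36, 1985), (Yan, 3, 1985), (Yan, 33, 1985), (Yan, 36, 1985)}
Filtering on year ≤ 1984 leaves {(Cal, 10, 1984), (Cal, 39, 1984), (Lee, 10, 1984), (Lee, 39, 1984), (Mo, 10, 1984), (Mo, 39, 1984), (Rae, 10, 1984), (Rae, 39, 1984), (Tai, 10, 1984), (Tai, 39, 1984)}.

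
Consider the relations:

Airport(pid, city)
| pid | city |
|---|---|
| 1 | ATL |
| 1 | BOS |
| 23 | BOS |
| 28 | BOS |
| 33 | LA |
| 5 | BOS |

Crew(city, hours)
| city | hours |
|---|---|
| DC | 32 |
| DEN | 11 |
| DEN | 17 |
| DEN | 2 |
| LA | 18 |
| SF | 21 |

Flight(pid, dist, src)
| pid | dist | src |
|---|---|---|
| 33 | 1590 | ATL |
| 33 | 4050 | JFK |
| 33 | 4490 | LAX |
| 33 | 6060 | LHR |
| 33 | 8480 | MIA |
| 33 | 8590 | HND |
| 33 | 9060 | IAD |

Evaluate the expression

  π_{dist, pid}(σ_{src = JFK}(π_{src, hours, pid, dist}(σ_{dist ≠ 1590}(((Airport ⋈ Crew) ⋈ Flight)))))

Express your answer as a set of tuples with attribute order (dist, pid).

{(4050, 33)}

Joining Airport and Crew on city yields {(33, LA, 18)}.
Joining (Airport ⋈ Crew) and Flight on pid yields {(33, LA, 18, 1590, ATL), (33, LA, 18, 4050, JFK), (33, LA, 18, 4490, LAX), (33, LA, 18, 6060, LHR), (33, LA, 18, 8480, MIA), (33, LA, 18, 8590, HND), (33, LA, 18, 9060, IAD)}.
Apply σ_{dist ≠ 1590}; surviving tuples: {(33, LA, 18, 4050, JFK), (33, LA, 18, 4490, LAX), (33, LA, 18, 6060, LHR), (33, LA, 18, 8480, MIA), (33, LA, 18, 8590, HND), (33, LA, 18, 9060, IAD)}
π[src, hours, pid, dist]: project onto (src, hours, pid, dist) → {(HND, 18, 33, 8590), (IAD, 18, 33, 9060), (JFK, 18, 33, 4050), (LAX, 18, 33, 4490), (LHR, 18, 33, 6060), (MIA, 18, 33, 8480)}
Apply σ_{src = JFK}; surviving tuples: {(JFK, 18, 33, 4050)}
π[dist, pid]: project onto (dist, pid) → {(4050, 33)}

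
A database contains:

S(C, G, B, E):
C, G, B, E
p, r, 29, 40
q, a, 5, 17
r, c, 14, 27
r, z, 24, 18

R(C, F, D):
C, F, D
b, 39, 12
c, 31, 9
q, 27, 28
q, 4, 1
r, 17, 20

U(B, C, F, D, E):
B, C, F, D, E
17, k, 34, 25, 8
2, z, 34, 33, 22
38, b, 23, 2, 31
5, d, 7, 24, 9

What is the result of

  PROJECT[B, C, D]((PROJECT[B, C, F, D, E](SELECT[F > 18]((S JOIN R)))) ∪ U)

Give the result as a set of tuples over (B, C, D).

{(17, k, 25), (2, z, 33), (38, b, 2), (5, d, 24), (5, q, 28)}

S ⋈ R (natural join on C): {(q, a, 5, 17, 27, 28), (q, a, 5, 17, 4, 1), (r, c, 14, 27, 17, 20), (r, z, 24, 18, 17, 20)}
Apply σ_{F > 18}; surviving tuples: {(q, a, 5, 17, 27, 28)}
Projecting to B, C, F, D, E: {(5, q, 27, 28, 17)}
Taking the union: {(17, k, 34, 25, 8), (2, z, 34, 33, 22), (38, b, 23, 2, 31), (5, d, 7, 24, 9), (5, q, 27, 28, 17)}
Projecting to B, C, D: {(17, k, 25), (2, z, 33), (38, b, 2), (5, d, 24), (5, q, 28)}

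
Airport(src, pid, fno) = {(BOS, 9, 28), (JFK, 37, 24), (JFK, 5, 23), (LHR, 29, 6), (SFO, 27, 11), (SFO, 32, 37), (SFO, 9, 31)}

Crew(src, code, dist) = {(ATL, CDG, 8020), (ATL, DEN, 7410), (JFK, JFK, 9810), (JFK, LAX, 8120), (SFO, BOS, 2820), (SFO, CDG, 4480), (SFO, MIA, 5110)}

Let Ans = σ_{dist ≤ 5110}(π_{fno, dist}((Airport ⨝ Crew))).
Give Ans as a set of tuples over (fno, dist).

{(11, 2820), (11, 4480), (11, 5110), (31, 2820), (31, 4480), (31, 5110), (37, 2820), (37, 4480), (37, 5110)}

Airport ⋈ Crew (natural join on src): {(JFK, 37, 24, JFK, 9810), (JFK, 37, 24, LAX, 8120), (JFK, 5, 23, JFK, 9810), (JFK, 5, 23, LAX, 8120), (SFO, 27, 11, BOS, 2820), (SFO, 27, 11, CDG, 4480), (SFO, 27, 11, MIA, 5110), (SFO, 32, 37, BOS, 2820), (SFO, 32, 37, CDG, 4480), (SFO, 32, 37, MIA, 5110), (SFO, 9, 31, BOS, 2820), (SFO, 9, 31, CDG, 4480), (SFO, 9, 31, MIA, 5110)}
π[fno, dist]: project onto (fno, dist) → {(11, 2820), (11, 4480), (11, 5110), (23, 8120), (23, 9810), (24, 8120), (24, 9810), (31, 2820), (31, 4480), (31, 5110), (37, 2820), (37, 4480), (37, 5110)}
σ[dist ≤ 5110]: keep tuples satisfying dist ≤ 5110 → {(11, 2820), (11, 4480), (11, 5110), (31, 2820), (31, 4480), (31, 5110), (37, 2820), (37, 4480), (37, 5110)}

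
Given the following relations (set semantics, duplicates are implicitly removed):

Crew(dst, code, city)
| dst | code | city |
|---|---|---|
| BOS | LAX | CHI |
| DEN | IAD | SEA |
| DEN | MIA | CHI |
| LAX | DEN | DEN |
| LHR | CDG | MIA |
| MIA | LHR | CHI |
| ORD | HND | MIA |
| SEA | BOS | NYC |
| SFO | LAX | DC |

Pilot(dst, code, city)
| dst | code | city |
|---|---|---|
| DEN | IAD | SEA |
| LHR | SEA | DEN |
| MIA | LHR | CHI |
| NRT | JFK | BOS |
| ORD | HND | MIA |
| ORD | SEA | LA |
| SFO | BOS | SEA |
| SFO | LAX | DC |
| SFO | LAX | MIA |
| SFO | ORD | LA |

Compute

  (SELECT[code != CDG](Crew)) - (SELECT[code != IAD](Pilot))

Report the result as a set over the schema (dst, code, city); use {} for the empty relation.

{(BOS, LAX, CHI), (DEN, IAD, SEA), (DEN, MIA, CHI), (LAX, DEN, DEN), (SEA, BOS, NYC)}

Filtering on code != CDG leaves {(BOS, LAX, CHI), (DEN, IAD, SEA), (DEN, MIA, CHI), (LAX, DEN, DEN), (MIA, LHR, CHI), (ORD, HND, MIA), (SEA, BOS, NYC), (SFO, LAX, DC)}.
Filtering on code != IAD leaves {(LHR, SEA, DEN), (MIA, LHR, CHI), (NRT, JFK, BOS), (ORD, HND, MIA), (ORD, SEA, LA), (SFO, BOS, SEA), (SFO, LAX, DC), (SFO, LAX, MIA), (SFO, ORD, LA)}.
Set difference of the two operands is {(BOS, LAX, CHI), (DEN, IAD, SEA), (DEN, MIA, CHI), (LAX, DEN, DEN), (SEA, BOS, NYC)}.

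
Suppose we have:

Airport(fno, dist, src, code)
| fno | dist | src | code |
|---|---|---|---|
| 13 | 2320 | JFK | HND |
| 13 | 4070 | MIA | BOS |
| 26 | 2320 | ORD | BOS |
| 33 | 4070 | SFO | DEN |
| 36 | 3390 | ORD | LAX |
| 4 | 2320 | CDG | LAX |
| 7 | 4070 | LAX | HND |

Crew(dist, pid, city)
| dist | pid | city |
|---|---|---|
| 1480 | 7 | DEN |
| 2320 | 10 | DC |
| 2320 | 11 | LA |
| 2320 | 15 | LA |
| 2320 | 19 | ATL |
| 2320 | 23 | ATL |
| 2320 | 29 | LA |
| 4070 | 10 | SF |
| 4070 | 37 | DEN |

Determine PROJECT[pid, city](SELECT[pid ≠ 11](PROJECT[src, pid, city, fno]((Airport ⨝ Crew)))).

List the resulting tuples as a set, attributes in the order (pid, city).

Airport ⋈ Crew (natural join on dist): {(13, 2320, JFK, HND, 10, DC), (13, 2320, JFK, HND, 11, LA), (13, 2320, JFK, HND, 15, LA), (13, 2320, JFK, HND, 19, ATL), (13, 2320, JFK, HND, 23, ATL), (13, 2320, JFK, HND, 29, LA), (13, 4070, MIA, BOS, 10, SF), (13, 4070, MIA, BOS, 37, DEN), (26, 2320, ORD, BOS, 10, DC), (26, 2320, ORD, BOS, 11, LA), (26, 2320, ORD, BOS, 15, LA), (26, 2320, ORD, BOS, 19, ATL), (26, 2320, ORD, BOS, 23, ATL), (26, 2320, ORD, BOS, 29, LA), (33, 4070, SFO, DEN, 10, SF), (33, 4070, SFO, DEN, 37, DEN), (4, 2320, CDG, LAX, 10, DC), (4, 2320, CDG, LAX, 11, LA), (4, 2320, CDG, LAX, 15, LA), (4, 2320, CDG, LAX, 19, ATL), (4, 2320, CDG, LAX, 23, ATL), (4, 2320, CDG, LAX, 29, LA), (7, 4070, LAX, HND, 10, SF), (7, 4070, LAX, HND, 37, DEN)}
π[src, pid, city, fno]: project onto (src, pid, city, fno) → {(CDG, 10, DC, 4), (CDG, 11, LA, 4), (CDG, 15, LA, 4), (CDG, 19, ATL, 4), (CDG, 23, ATL, 4), (CDG, 29, LA, 4), (JFK, 10, DC, 13), (JFK, 11, LA, 13), (JFK, 15, LA, 13), (JFK, 19, ATL, 13), (JFK, 23, ATL, 13), (JFK, 29, LA, 13), (LAX, 10, SF, 7), (LAX, 37, DEN, 7), (MIA, 10, SF, 13), (MIA, 37, DEN, 13), (ORD, 10, DC, 26), (ORD, 11, LA, 26), (ORD, 15, LA, 26), (ORD, 19, ATL, 26), (ORD, 23, ATL, 26), (ORD, 29, LA, 26), (SFO, 10, SF, 33), (SFO, 37, DEN, 33)}
Selection pid ≠ 11: {(CDG, 10, DC, 4), (CDG, 15, LA, 4), (CDG, 19, ATL, 4), (CDG, 23, ATL, 4), (CDG, 29, LA, 4), (JFK, 10, DC, 13), (JFK, 15, LA, 13), (JFK, 19, ATL, 13), (JFK, 23, ATL, 13), (JFK, 29, LA, 13), (LAX, 10, SF, 7), (LAX, 37, DEN, 7), (MIA, 10, SF, 13), (MIA, 37, DEN, 13), (ORD, 10, DC, 26), (ORD, 15, LA, 26), (ORD, 19, ATL, 26), (ORD, 23, ATL, 26), (ORD, 29, LA, 26), (SFO, 10, SF, 33), (SFO, 37, DEN, 33)}
π[pid, city]: project onto (pid, city) (14 duplicate(s) eliminated) → {(10, DC), (10, SF), (15, LA), (19, ATL), (23, ATL), (29, LA), (37, DEN)}

{(10, DC), (10, SF), (15, LA), (19, ATL), (23, ATL), (29, LA), (37, DEN)}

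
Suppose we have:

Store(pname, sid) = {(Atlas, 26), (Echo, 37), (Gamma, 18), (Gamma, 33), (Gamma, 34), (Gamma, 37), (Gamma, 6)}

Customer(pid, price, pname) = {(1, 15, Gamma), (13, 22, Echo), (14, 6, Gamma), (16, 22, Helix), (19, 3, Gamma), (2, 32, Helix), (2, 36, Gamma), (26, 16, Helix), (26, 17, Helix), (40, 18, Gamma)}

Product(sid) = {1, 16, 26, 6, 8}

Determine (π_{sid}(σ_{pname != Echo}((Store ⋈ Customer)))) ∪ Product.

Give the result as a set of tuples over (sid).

Natural join on pname: {(Echo, 37, 13, 22), (Gamma, 18, 1, 15), (Gamma, 18, 14, 6), (Gamma, 18, 19, 3), (Gamma, 18, 2, 36), (Gamma, 18, 40, 18), (Gamma, 33, 1, 15), (Gamma, 33, 14, 6), (Gamma, 33, 19, 3), (Gamma, 33, 2, 36), (Gamma, 33, 40, 18), (Gamma, 34, 1, 15), (Gamma, 34, 14, 6), (Gamma, 34, 19, 3), (Gamma, 34, 2, 36), (Gamma, 34, 40, 18), (Gamma, 37, 1, 15), (Gamma, 37, 14, 6), (Gamma, 37, 19, 3), (Gamma, 37, 2, 36), (Gamma, 37, 40, 18), (Gamma, 6, 1, 15), (Gamma, 6, 14, 6), (Gamma, 6, 19, 3), (Gamma, 6, 2, 36), (Gamma, 6, 40, 18)}
Filtering on pname != Echo leaves {(Gamma, 18, 1, 15), (Gamma, 18, 14, 6), (Gamma, 18, 19, 3), (Gamma, 18, 2, 36), (Gamma, 18, 40, 18), (Gamma, 33, 1, 15), (Gamma, 33, 14, 6), (Gamma, 33, 19, 3), (Gamma, 33, 2, 36), (Gamma, 33, 40, 18), (Gamma, 34, 1, 15), (Gamma, 34, 14, 6), (Gamma, 34, 19, 3), (Gamma, 34, 2, 36), (Gamma, 34, 40, 18), (Gamma, 37, 1, 15), (Gamma, 37, 14, 6), (Gamma, 37, 19, 3), (Gamma, 37, 2, 36), (Gamma, 37, 40, 18), (Gamma, 6, 1, 15), (Gamma, 6, 14, 6), (Gamma, 6, 19, 3), (Gamma, 6, 2, 36), (Gamma, 6, 40, 18)}.
Projecting to sid (20 duplicate(s) eliminated): {18, 33, 34, 37, 6}
Union: {18, 33, 34, 37, 6} with {1, 16, 26, 6, 8} → {1, 16, 18, 26, 33, 34, 37, 6, 8}

{1, 16, 18, 26, 33, 34, 37, 6, 8}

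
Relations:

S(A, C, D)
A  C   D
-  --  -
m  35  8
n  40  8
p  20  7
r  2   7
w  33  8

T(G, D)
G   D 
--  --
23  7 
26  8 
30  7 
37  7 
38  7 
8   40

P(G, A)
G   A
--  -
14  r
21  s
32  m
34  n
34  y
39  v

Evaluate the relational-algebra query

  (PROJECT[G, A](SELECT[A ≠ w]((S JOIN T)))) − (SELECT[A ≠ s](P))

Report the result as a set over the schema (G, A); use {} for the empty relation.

{(23, p), (23, r), (26, m), (26, n), (30, p), (30, r), (37, p), (37, r), (38, p), (38, r)}

Natural join on D: {(m, 35, 8, 26), (n, 40, 8, 26), (p, 20, 7, 23), (p, 20, 7, 30), (p, 20, 7, 37), (p, 20, 7, 38), (r, 2, 7, 23), (r, 2, 7, 30), (r, 2, 7, 37), (r, 2, 7, 38), (w, 33, 8, 26)}
Selection A ≠ w: {(m, 35, 8, 26), (n, 40, 8, 26), (p, 20, 7, 23), (p, 20, 7, 30), (p, 20, 7, 37), (p, 20, 7, 38), (r, 2, 7, 23), (r, 2, 7, 30), (r, 2, 7, 37), (r, 2, 7, 38)}
Keep only column(s) G, A: {(23, p), (23, r), (26, m), (26, n), (30, p), (30, r), (37, p), (37, r), (38, p), (38, r)}
Selection A ≠ s: {(14, r), (32, m), (34, n), (34, y), (39, v)}
Set difference of the two operands is {(23, p), (23, r), (26, m), (26, n), (30, p), (30, r), (37, p), (37, r), (38, p), (38, r)}.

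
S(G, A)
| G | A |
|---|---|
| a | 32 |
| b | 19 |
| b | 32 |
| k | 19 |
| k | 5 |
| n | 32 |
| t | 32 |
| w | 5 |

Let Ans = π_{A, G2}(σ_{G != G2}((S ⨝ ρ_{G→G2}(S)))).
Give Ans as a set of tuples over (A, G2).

ρ[G→G2]: schema becomes (G2, A); tuples unchanged.
Natural join on A: {(a, 32, a), (a, 32, b), (a, 32, n), (a, 32, t), (b, 19, b), (b, 19, k), (b, 32, a), (b, 32, b), (b, 32, n), (b, 32, t), (k, 19, b), (k, 19, k), (k, 5, k), (k, 5, w), (n, 32, a), (n, 32, b), (n, 32, n), (n, 32, t), (t, 32, a), (t, 32, b), (t, 32, n), (t, 32, t), (w, 5, k), (w, 5, w)}
Apply σ_{G != G2}; surviving tuples: {(a, 32, b), (a, 32, n), (a, 32, t), (b, 19, k), (b, 32, a), (b, 32, n), (b, 32, t), (k, 19, b), (k, 5, w), (n, 32, a), (n, 32, b), (n, 32, t), (t, 32, a), (t, 32, b), (t, 32, n), (w, 5, k)}
Keep only column(s) A, G2 (8 duplicate(s) eliminated): {(19, b), (19, k), (32, a), (32, b), (32, n), (32, t), (5, k), (5, w)}

{(19, b), (19, k), (32, a), (32, b), (32, n), (32, t), (5, k), (5, w)}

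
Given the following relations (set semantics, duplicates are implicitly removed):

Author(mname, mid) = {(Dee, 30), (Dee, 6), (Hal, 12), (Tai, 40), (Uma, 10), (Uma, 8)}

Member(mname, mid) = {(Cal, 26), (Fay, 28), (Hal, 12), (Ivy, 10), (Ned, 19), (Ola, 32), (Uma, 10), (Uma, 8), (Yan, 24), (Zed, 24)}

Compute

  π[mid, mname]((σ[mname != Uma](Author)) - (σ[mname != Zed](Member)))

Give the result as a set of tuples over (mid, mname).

{(30, Dee), (40, Tai), (6, Dee)}

Selection mname != Uma: {(Dee, 30), (Dee, 6), (Hal, 12), (Tai, 40)}
Selection mname != Zed: {(Cal, 26), (Fay, 28), (Hal, 12), (Ivy, 10), (Ned, 19), (Ola, 32), (Uma, 10), (Uma, 8), (Yan, 24)}
Set difference of the two operands is {(Dee, 30), (Dee, 6), (Tai, 40)}.
Projecting to mid, mname: {(30, Dee), (40, Tai), (6, Dee)}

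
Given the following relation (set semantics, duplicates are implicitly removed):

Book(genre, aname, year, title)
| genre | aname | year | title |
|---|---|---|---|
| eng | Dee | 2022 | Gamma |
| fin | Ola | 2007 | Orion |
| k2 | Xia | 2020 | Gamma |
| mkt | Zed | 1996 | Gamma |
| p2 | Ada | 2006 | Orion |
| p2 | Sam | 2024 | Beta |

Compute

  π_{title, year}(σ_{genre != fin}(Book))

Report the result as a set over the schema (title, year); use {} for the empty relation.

Filtering on genre != fin leaves {(eng, Dee, 2022, Gamma), (k2, Xia, 2020, Gamma), (mkt, Zed, 1996, Gamma), (p2, Ada, 2006, Orion), (p2, Sam, 2024, Beta)}.
π_{title, year} gives {(Beta, 2024), (Gamma, 1996), (Gamma, 2020), (Gamma, 2022), (Orion, 2006)}.

{(Beta, 2024), (Gamma, 1996), (Gamma, 2020), (Gamma, 2022), (Orion, 2006)}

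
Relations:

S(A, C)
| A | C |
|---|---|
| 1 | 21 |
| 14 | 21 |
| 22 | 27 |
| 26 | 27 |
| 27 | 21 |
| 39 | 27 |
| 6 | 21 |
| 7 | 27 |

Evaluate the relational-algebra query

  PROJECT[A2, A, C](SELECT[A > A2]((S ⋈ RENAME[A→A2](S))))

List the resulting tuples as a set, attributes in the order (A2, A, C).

ρ[A→A2]: schema becomes (A2, C); tuples unchanged.
Natural join on C: {(1, 21, 1), (1, 21, 14), (1, 21, 27), (1, 21, 6), (14, 21, 1), (14, 21, 14), (14, 21, 27), (14, 21, 6), (22, 27, 22), (22, 27, 26), (22, 27, 39), (22, 27, 7), (26, 27, 22), (26, 27, 26), (26, 27, 39), (26, 27, 7), (27, 21, 1), (27, 21, 14), (27, 21, 27), (27, 21, 6), (39, 27, 22), (39, 27, 26), (39, 27, 39), (39, 27, 7), (6, 21, 1), (6, 21, 14), (6, 21, 27), (6, 21, 6), (7, 27, 22), (7, 27, 26), (7, 27, 39), (7, 27, 7)}
σ[A > A2]: keep tuples satisfying A > A2 → {(14, 21, 1), (14, 21, 6), (22, 27, 7), (26, 27, 22), (26, 27, 7), (27, 21, 1), (27, 21, 14), (27, 21, 6), (39, 27, 22), (39, 27, 26), (39, 27, 7), (6, 21, 1)}
Projecting to A2, A, C: {(1, 14, 21), (1, 27, 21), (1, 6, 21), (14, 27, 21), (22, 26, 27), (22, 39, 27), (26, 39, 27), (6, 14, 21), (6, 27, 21), (7, 22, 27), (7, 26, 27), (7, 39, 27)}

{(1, 14, 21), (1, 27, 21), (1, 6, 21), (14, 27, 21), (22, 26, 27), (22, 39, 27), (26, 39, 27), (6, 14, 21), (6, 27, 21), (7, 22, 27), (7, 26, 27), (7, 39, 27)}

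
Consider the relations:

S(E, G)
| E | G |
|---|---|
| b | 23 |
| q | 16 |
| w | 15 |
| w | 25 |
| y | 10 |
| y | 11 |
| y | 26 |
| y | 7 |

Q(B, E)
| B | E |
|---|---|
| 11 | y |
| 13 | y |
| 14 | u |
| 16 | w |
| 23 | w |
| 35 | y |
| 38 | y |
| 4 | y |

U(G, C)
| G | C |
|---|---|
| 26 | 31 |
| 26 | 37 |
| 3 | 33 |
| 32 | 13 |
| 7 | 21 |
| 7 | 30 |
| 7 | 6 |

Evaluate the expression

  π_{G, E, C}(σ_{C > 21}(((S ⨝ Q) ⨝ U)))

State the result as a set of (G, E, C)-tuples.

{(26, y, 31), (26, y, 37), (7, y, 30)}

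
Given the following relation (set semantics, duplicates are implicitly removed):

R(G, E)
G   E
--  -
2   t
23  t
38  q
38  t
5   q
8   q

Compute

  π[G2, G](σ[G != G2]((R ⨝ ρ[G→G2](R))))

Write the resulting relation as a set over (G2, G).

ρ[G→G2]: schema becomes (G2, E); tuples unchanged.
Joining R and ρ[G→G2](R) on E yields {(2, t, 2), (2, t, 23), (2, t, 38), (23, t, 2), (23, t, 23), (23, t, 38), (38, q, 38), (38, q, 5), (38, q, 8), (38, t, 2), (38, t, 23), (38, t, 38), (5, q, 38), (5, q, 5), (5, q, 8), (8, q, 38), (8, q, 5), (8, q, 8)}.
σ[G != G2]: keep tuples satisfying G != G2 → {(2, t, 23), (2, t, 38), (23, t, 2), (23, t, 38), (38, q, 5), (38, q, 8), (38, t, 2), (38, t, 23), (5, q, 38), (5, q, 8), (8, q, 38), (8, q, 5)}
π_{G2, G} gives {(2, 23), (2, 38), (23, 2), (23, 38), (38, 2), (38, 23), (38, 5), (38, 8), (5, 38), (5, 8), (8, 38), (8, 5)}.

{(2, 23), (2, 38), (23, 2), (23, 38), (38, 2), (38, 23), (38, 5), (38, 8), (5, 38), (5, 8), (8, 38), (8, 5)}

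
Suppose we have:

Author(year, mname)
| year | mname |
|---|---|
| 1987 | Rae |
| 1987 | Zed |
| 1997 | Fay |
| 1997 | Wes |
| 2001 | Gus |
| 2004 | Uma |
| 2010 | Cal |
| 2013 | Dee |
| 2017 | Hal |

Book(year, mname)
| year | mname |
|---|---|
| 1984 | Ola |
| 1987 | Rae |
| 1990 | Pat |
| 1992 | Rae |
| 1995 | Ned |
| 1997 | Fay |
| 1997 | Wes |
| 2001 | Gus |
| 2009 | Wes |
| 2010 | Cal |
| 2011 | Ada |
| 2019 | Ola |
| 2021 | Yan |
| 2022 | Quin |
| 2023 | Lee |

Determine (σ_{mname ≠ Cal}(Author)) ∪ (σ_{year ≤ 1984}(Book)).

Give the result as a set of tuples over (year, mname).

{(1984, Ola), (1987, Rae), (1987, Zed), (1997, Fay), (1997, Wes), (2001, Gus), (2004, Uma), (2013, Dee), (2017, Hal)}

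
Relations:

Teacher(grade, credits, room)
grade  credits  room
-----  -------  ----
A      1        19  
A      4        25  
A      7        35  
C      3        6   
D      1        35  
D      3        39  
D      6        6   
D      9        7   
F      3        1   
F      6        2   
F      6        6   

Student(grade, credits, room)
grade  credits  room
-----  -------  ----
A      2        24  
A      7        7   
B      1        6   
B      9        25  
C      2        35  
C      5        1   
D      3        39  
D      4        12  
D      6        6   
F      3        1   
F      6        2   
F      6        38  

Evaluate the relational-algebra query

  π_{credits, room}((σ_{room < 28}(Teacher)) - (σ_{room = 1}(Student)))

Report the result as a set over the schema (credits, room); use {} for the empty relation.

Filtering on room < 28 leaves {(A, 1, 19), (A, 4, 25), (C, 3, 6), (D, 6, 6), (D, 9, 7), (F, 3, 1), (F, 6, 2), (F, 6, 6)}.
Filtering on room = 1 leaves {(C, 5, 1), (F, 3, 1)}.
Set difference of the two operands is {(A, 1, 19), (A, 4, 25), (C, 3, 6), (D, 6, 6), (D, 9, 7), (F, 6, 2), (F, 6, 6)}.
π_{credits, room} gives {(1, 19), (3, 6), (4, 25), (6, 2), (6, 6), (9, 7)} (1 duplicate(s) eliminated).

{(1, 19), (3, 6), (4, 25), (6, 2), (6, 6), (9, 7)}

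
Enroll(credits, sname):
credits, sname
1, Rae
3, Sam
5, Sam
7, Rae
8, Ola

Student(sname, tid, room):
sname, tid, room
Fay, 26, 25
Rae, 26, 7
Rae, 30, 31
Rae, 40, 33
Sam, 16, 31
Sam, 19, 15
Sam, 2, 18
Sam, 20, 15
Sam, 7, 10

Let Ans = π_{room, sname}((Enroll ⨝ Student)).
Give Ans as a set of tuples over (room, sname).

Natural join on sname: {(1, Rae, 26, 7), (1, Rae, 30, 31), (1, Rae, 40, 33), (3, Sam, 16, 31), (3, Sam, 19, 15), (3, Sam, 2, 18), (3, Sam, 20, 15), (3, Sam, 7, 10), (5, Sam, 16, 31), (5, Sam, 19, 15), (5, Sam, 2, 18), (5, Sam, 20, 15), (5, Sam, 7, 10), (7, Rae, 26, 7), (7, Rae, 30, 31), (7, Rae, 40, 33)}
Keep only column(s) room, sname (9 duplicate(s) eliminated): {(10, Sam), (15, Sam), (18, Sam), (31, Rae), (31, Sam), (33, Rae), (7, Rae)}

{(10, Sam), (15, Sam), (18, Sam), (31, Rae), (31, Sam), (33, Rae), (7, Rae)}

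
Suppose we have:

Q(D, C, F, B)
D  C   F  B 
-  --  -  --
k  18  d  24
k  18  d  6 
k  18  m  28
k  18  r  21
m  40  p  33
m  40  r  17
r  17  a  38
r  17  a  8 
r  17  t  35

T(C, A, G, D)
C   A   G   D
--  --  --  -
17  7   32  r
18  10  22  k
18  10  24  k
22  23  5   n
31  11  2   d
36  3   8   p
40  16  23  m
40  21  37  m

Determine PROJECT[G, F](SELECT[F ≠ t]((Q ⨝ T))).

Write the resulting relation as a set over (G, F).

{(22, d), (22, m), (22, r), (23, p), (23, r), (24, d), (24, m), (24, r), (32, a), (37, p), (37, r)}

Q ⋈ T (natural join on D, C): {(k, 18, d, 24, 10, 22), (k, 18, d, 24, 10, 24), (k, 18, d, 6, 10, 22), (k, 18, d, 6, 10, 24), (k, 18, m, 28, 10, 22), (k, 18, m, 28, 10, 24), (k, 18, r, 21, 10, 22), (k, 18, r, 21, 10, 24), (m, 40, p, 33, 16, 23), (m, 40, p, 33, 21, 37), (m, 40, r, 17, 16, 23), (m, 40, r, 17, 21, 37), (r, 17, a, 38, 7, 32), (r, 17, a, 8, 7, 32), (r, 17, t, 35, 7, 32)}
σ[F ≠ t]: keep tuples satisfying F ≠ t → {(k, 18, d, 24, 10, 22), (k, 18, d, 24, 10, 24), (k, 18, d, 6, 10, 22), (k, 18, d, 6, 10, 24), (k, 18, m, 28, 10, 22), (k, 18, m, 28, 10, 24), (k, 18, r, 21, 10, 22), (k, 18, r, 21, 10, 24), (m, 40, p, 33, 16, 23), (m, 40, p, 33, 21, 37), (m, 40, r, 17, 16, 23), (m, 40, r, 17, 21, 37), (r, 17, a, 38, 7, 32), (r, 17, a, 8, 7, 32)}
Keep only column(s) G, F (3 duplicate(s) eliminated): {(22, d), (22, m), (22, r), (23, p), (23, r), (24, d), (24, m), (24, r), (32, a), (37, p), (37, r)}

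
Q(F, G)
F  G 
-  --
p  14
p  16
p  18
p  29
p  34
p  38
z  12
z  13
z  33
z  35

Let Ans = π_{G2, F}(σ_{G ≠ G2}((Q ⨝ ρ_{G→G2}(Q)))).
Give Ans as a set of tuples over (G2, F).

{(12, z), (13, z), (14, p), (16, p), (18, p), (29, p), (33, z), (34, p), (35, z), (38, p)}

ρ[G→G2]: schema becomes (F, G2); tuples unchanged.
Joining Q and ρ_{G→G2}(Q) on F yields {(p, 14, 14), (p, 14, 16), (p, 14, 18), (p, 14, 29), (p, 14, 34), (p, 14, 38), (p, 16, 14), (p, 16, 16), (p, 16, 18), (p, 16, 29), (p, 16, 34), (p, 16, 38), (p, 18, 14), (p, 18, 16), (p, 18, 18), (p, 18, 29), (p, 18, 34), (p, 18, 38), (p, 29, 14), (p, 29, 16), (p, 29, 18), (p, 29, 29), (p, 29, 34), (p, 29, 38), (p, 34, 14), (p, 34, 16), (p, 34, 18), (p, 34, 29), (p, 34, 34), (p, 34, 38), (p, 38, 14), (p, 38, 16), (p, 38, 18), (p, 38, 29), (p, 38, 34), (p, 38, 38), (z, 12, 12), (z, 12, 13), (z, 12, 33), (z, 12, 35), (z, 13, 12), (z, 13, 13), (z, 13, 33), (z, 13, 35), (z, 33, 12), (z, 33, 13), (z, 33, 33), (z, 33, 35), (z, 35, 12), (z, 35, 13), (z, 35, 33), (z, 35, 35)}.
Selection G ≠ G2: {(p, 14, 16), (p, 14, 18), (p, 14, 29), (p, 14, 34), (p, 14, 38), (p, 16, 14), (p, 16, 18), (p, 16, 29), (p, 16, 34), (p, 16, 38), (p, 18, 14), (p, 18, 16), (p, 18, 29), (p, 18, 34), (p, 18, 38), (p, 29, 14), (p, 29, 16), (p, 29, 18), (p, 29, 34), (p, 29, 38), (p, 34, 14), (p, 34, 16), (p, 34, 18), (p, 34, 29), (p, 34, 38), (p, 38, 14), (p, 38, 16), (p, 38, 18), (p, 38, 29), (p, 38, 34), (z, 12, 13), (z, 12, 33), (z, 12, 35), (z, 13, 12), (z, 13, 33), (z, 13, 35), (z, 33, 12), (z, 33, 13), (z, 33, 35), (z, 35, 12), (z, 35, 13), (z, 35, 33)}
π_{G2, F} gives {(12, z), (13, z), (14, p), (16, p), (18, p), (29, p), (33, z), (34, p), (35, z), (38, p)} (32 duplicate(s) eliminated).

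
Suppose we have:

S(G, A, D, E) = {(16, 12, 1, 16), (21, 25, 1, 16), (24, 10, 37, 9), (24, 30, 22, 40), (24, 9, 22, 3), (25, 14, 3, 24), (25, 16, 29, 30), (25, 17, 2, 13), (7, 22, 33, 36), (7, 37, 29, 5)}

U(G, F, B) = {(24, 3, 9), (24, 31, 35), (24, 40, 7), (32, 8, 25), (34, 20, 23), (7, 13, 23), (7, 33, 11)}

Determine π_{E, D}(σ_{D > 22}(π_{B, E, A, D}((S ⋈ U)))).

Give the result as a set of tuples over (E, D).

Natural join on G: {(24, 10, 37, 9, 3, 9), (24, 10, 37, 9, 31, 35), (24, 10, 37, 9, 40, 7), (24, 30, 22, 40, 3, 9), (24, 30, 22, 40, 31, 35), (24, 30, 22, 40, 40, 7), (24, 9, 22, 3, 3, 9), (24, 9, 22, 3, 31, 35), (24, 9, 22, 3, 40, 7), (7, 22, 33, 36, 13, 23), (7, 22, 33, 36, 33, 11), (7, 37, 29, 5, 13, 23), (7, 37, 29, 5, 33, 11)}
Projecting to B, E, A, D: {(11, 36, 22, 33), (11, 5, 37, 29), (23, 36, 22, 33), (23, 5, 37, 29), (35, 3, 9, 22), (35, 40, 30, 22), (35, 9, 10, 37), (7, 3, 9, 22), (7, 40, 30, 22), (7, 9, 10, 37), (9, 3, 9, 22), (9, 40, 30, 22), (9, 9, 10, 37)}
Filtering on D > 22 leaves {(11, 36, 22, 33), (11, 5, 37, 29), (23, 36, 22, 33), (23, 5, 37, 29), (35, 9, 10, 37), (7, 9, 10, 37), (9, 9, 10, 37)}.
Projecting to E, D (4 duplicate(s) eliminated): {(36, 33), (5, 29), (9, 37)}

{(36, 33), (5, 29), (9, 37)}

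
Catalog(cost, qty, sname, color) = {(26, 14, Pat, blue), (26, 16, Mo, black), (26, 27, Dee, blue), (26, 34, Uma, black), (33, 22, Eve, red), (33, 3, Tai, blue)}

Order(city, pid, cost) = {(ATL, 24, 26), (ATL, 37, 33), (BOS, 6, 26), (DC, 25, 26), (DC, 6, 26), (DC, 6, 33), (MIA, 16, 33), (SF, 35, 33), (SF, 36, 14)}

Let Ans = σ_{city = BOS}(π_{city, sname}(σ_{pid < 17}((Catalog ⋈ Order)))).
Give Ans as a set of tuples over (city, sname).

Catalog ⋈ Order (natural join on cost): {(26, 14, Pat, blue, ATL, 24), (26, 14, Pat, blue, BOS, 6), (26, 14, Pat, blue, DC, 25), (26, 14, Pat, blue, DC, 6), (26, 16, Mo, black, ATL, 24), (26, 16, Mo, black, BOS, 6), (26, 16, Mo, black, DC, 25), (26, 16, Mo, black, DC, 6), (26, 27, Dee, blue, ATL, 24), (26, 27, Dee, blue, BOS, 6), (26, 27, Dee, blue, DC, 25), (26, 27, Dee, blue, DC, 6), (26, 34, Uma, black, ATL, 24), (26, 34, Uma, black, BOS, 6), (26, 34, Uma, black, DC, 25), (26, 34, Uma, black, DC, 6), (33, 22, Eve, red, ATL, 37), (33, 22, Eve, red, DC, 6), (33, 22, Eve, red, MIA, 16), (33, 22, Eve, red, SF, 35), (33, 3, Tai, blue, ATL, 37), (33, 3, Tai, blue, DC, 6), (33, 3, Tai, blue, MIA, 16), (33, 3, Tai, blue, SF, 35)}
Filtering on pid < 17 leaves {(26, 14, Pat, blue, BOS, 6), (26, 14, Pat, blue, DC, 6), (26, 16, Mo, black, BOS, 6), (26, 16, Mo, black, DC, 6), (26, 27, Dee, blue, BOS, 6), (26, 27, Dee, blue, DC, 6), (26, 34, Uma, black, BOS, 6), (26, 34, Uma, black, DC, 6), (33, 22, Eve, red, DC, 6), (33, 22, Eve, red, MIA, 16), (33, 3, Tai, blue, DC, 6), (33, 3, Tai, blue, MIA, 16)}.
π_{city, sname} gives {(BOS, Dee), (BOS, Mo), (BOS, Pat), (BOS, Uma), (DC, Dee), (DC, Eve), (DC, Mo), (DC, Pat), (DC, Tai), (DC, Uma), (MIA, Eve), (MIA, Tai)}.
Filtering on city = BOS leaves {(BOS, Dee), (BOS, Mo), (BOS, Pat), (BOS, Uma)}.

{(BOS, Dee), (BOS, Mo), (BOS, Pat), (BOS, Uma)}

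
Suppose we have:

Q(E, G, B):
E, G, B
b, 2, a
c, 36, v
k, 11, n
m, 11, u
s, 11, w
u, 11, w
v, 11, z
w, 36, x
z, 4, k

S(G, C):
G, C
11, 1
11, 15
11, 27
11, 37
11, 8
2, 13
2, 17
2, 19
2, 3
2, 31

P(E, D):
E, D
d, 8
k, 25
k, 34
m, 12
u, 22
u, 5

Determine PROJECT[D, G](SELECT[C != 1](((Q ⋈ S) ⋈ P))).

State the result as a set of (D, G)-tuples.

{(12, 11), (22, 11), (25, 11), (34, 11), (5, 11)}

Joining Q and S on G yields {(b, 2, a, 13), (b, 2, a, 17), (b, 2, a, 19), (b, 2, a, 3), (b, 2, a, 31), (k, 11, n, 1), (k, 11, n, 15), (k, 11, n, 27), (k, 11, n, 37), (k, 11, n, 8), (m, 11, u, 1), (m, 11, u, 15), (m, 11, u, 27), (m, 11, u, 37), (m, 11, u, 8), (s, 11, w, 1), (s, 11, w, 15), (s, 11, w, 27), (s, 11, w, 37), (s, 11, w, 8), (u, 11, w, 1), (u, 11, w, 15), (u, 11, w, 27), (u, 11, w, 37), (u, 11, w, 8), (v, 11, z, 1), (v, 11, z, 15), (v, 11, z, 27), (v, 11, z, 37), (v, 11, z, 8)}.
Joining (Q ⋈ S) and P on E yields {(k, 11, n, 1, 25), (k, 11, n, 1, 34), (k, 11, n, 15, 25), (k, 11, n, 15, 34), (k, 11, n, 27, 25), (k, 11, n, 27, 34), (k, 11, n, 37, 25), (k, 11, n, 37, 34), (k, 11, n, 8, 25), (k, 11, n, 8, 34), (m, 11, u, 1, 12), (m, 11, u, 15, 12), (m, 11, u, 27, 12), (m, 11, u, 37, 12), (m, 11, u, 8, 12), (u, 11, w, 1, 22), (u, 11, w, 1, 5), (u, 11, w, 15, 22), (u, 11, w, 15, 5), (u, 11, w, 27, 22), (u, 11, w, 27, 5), (u, 11, w, 37, 22), (u, 11, w, 37, 5), (u, 11, w, 8, 22), (u, 11, w, 8, 5)}.
Filtering on C != 1 leaves {(k, 11, n, 15, 25), (k, 11, n, 15, 34), (k, 11, n, 27, 25), (k, 11, n, 27, 34), (k, 11, n, 37, 25), (k, 11, n, 37, 34), (k, 11, n, 8, 25), (k, 11, n, 8, 34), (m, 11, u, 15, 12), (m, 11, u, 27, 12), (m, 11, u, 37, 12), (m, 11, u, 8, 12), (u, 11, w, 15, 22), (u, 11, w, 15, 5), (u, 11, w, 27, 22), (u, 11, w, 27, 5), (u, 11, w, 37, 22), (u, 11, w, 37, 5), (u, 11, w, 8, 22), (u, 11, w, 8, 5)}.
Keep only column(s) D, G (15 duplicate(s) eliminated): {(12, 11), (22, 11), (25, 11), (34, 11), (5, 11)}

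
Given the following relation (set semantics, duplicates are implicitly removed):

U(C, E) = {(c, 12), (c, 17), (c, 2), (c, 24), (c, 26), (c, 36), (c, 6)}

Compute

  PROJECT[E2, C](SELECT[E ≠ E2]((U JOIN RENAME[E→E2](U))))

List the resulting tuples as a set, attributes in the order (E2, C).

ρ[E→E2]: schema becomes (C, E2); tuples unchanged.
Natural join on C: {(c, 12, 12), (c, 12, 17), (c, 12, 2), (c, 12, 24), (c, 12, 26), (c, 12, 36), (c, 12, 6), (c, 17, 12), (c, 17, 17), (c, 17, 2), (c, 17, 24), (c, 17, 26), (c, 17, 36), (c, 17, 6), (c, 2, 12), (c, 2, 17), (c, 2, 2), (c, 2, 24), (c, 2, 26), (c, 2, 36), (c, 2, 6), (c, 24, 12), (c, 24, 17), (c, 24, 2), (c, 24, 24), (c, 24, 26), (c, 24, 36), (c, 24, 6), (c, 26, 12), (c, 26, 17), (c, 26, 2), (c, 26, 24), (c, 26, 26), (c, 26, 36), (c, 26, 6), (c, 36, 12), (c, 36, 17), (c, 36, 2), (c, 36, 24), (c, 36, 26), (c, 36, 36), (c, 36, 6), (c, 6, 12), (c, 6, 17), (c, 6, 2), (c, 6, 24), (c, 6, 26), (c, 6, 36), (c, 6, 6)}
Selection E ≠ E2: {(c, 12, 17), (c, 12, 2), (c, 12, 24), (c, 12, 26), (c, 12, 36), (c, 12, 6), (c, 17, 12), (c, 17, 2), (c, 17, 24), (c, 17, 26), (c, 17, 36), (c, 17, 6), (c, 2, 12), (c, 2, 17), (c, 2, 24), (c, 2, 26), (c, 2, 36), (c, 2, 6), (c, 24, 12), (c, 24, 17), (c, 24, 2), (c, 24, 26), (c, 24, 36), (c, 24, 6), (c, 26, 12), (c, 26, 17), (c, 26, 2), (c, 26, 24), (c, 26, 36), (c, 26, 6), (c, 36, 12), (c, 36, 17), (c, 36, 2), (c, 36, 24), (c, 36, 26), (c, 36, 6), (c, 6, 12), (c, 6, 17), (c, 6, 2), (c, 6, 24), (c, 6, 26), (c, 6, 36)}
π[E2, C]: project onto (E2, C) (35 duplicate(s) eliminated) → {(12, c), (17, c), (2, c), (24, c), (26, c), (36, c), (6, c)}

{(12, c), (17, c), (2, c), (24, c), (26, c), (36, c), (6, c)}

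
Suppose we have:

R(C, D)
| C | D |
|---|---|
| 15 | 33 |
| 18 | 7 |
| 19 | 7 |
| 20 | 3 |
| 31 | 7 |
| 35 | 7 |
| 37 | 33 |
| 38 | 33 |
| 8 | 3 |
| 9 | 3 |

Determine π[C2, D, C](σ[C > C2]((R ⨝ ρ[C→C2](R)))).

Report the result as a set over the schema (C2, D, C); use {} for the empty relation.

ρ[C→C2]: schema becomes (C2, D); tuples unchanged.
Natural join on D: {(15, 33, 15), (15, 33, 37), (15, 33, 38), (18, 7, 18), (18, 7, 19), (18, 7, 31), (18, 7, 35), (19, 7, 18), (19, 7, 19), (19, 7, 31), (19, 7, 35), (20, 3, 20), (20, 3, 8), (20, 3, 9), (31, 7, 18), (31, 7, 19), (31, 7, 31), (31, 7, 35), (35, 7, 18), (35, 7, 19), (35, 7, 31), (35, 7, 35), (37, 33, 15), (37, 33, 37), (37, 33, 38), (38, 33, 15), (38, 33, 37), (38, 33, 38), (8, 3, 20), (8, 3, 8), (8, 3, 9), (9, 3, 20), (9, 3, 8), (9, 3, 9)}
σ[C > C2]: keep tuples satisfying C > C2 → {(19, 7, 18), (20, 3, 8), (20, 3, 9), (31, 7, 18), (31, 7, 19), (35, 7, 18), (35, 7, 19), (35, 7, 31), (37, 33, 15), (38, 33, 15), (38, 33, 37), (9, 3, 8)}
Projecting to C2, D, C: {(15, 33, 37), (15, 33, 38), (18, 7, 19), (18, 7, 31), (18, 7, 35), (19, 7, 31), (19, 7, 35), (31, 7, 35), (37, 33, 38), (8, 3, 20), (8, 3, 9), (9, 3, 20)}

{(15, 33, 37), (15, 33, 38), (18, 7, 19), (18, 7, 31), (18, 7, 35), (19, 7, 31), (19, 7, 35), (31, 7, 35), (37, 33, 38), (8, 3, 20), (8, 3, 9), (9, 3, 20)}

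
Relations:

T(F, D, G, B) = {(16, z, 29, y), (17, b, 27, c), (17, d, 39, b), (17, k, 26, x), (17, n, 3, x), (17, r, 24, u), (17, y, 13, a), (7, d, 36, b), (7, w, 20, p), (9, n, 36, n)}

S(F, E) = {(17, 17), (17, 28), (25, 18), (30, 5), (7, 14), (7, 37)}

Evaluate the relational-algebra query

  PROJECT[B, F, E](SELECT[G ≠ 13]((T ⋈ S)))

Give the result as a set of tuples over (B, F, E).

{(b, 17, 17), (b, 17, 28), (b, 7, 14), (b, 7, 37), (c, 17, 17), (c, 17, 28), (p, 7, 14), (p, 7, 37), (u, 17, 17), (u, 17, 28), (x, 17, 17), (x, 17, 28)}

Natural join on F: {(17, b, 27, c, 17), (17, b, 27, c, 28), (17, d, 39, b, 17), (17, d, 39, b, 28), (17, k, 26, x, 17), (17, k, 26, x, 28), (17, n, 3, x, 17), (17, n, 3, x, 28), (17, r, 24, u, 17), (17, r, 24, u, 28), (17, y, 13, a, 17), (17, y, 13, a, 28), (7, d, 36, b, 14), (7, d, 36, b, 37), (7, w, 20, p, 14), (7, w, 20, p, 37)}
Filtering on G ≠ 13 leaves {(17, b, 27, c, 17), (17, b, 27, c, 28), (17, d, 39, b, 17), (17, d, 39, b, 28), (17, k, 26, x, 17), (17, k, 26, x, 28), (17, n, 3, x, 17), (17, n, 3, x, 28), (17, r, 24, u, 17), (17, r, 24, u, 28), (7, d, 36, b, 14), (7, d, 36, b, 37), (7, w, 20, p, 14), (7, w, 20, p, 37)}.
Keep only column(s) B, F, E (2 duplicate(s) eliminated): {(b, 17, 17), (b, 17, 28), (b, 7, 14), (b, 7, 37), (c, 17, 17), (c, 17, 28), (p, 7, 14), (p, 7, 37), (u, 17, 17), (u, 17, 28), (x, 17, 17), (x, 17, 28)}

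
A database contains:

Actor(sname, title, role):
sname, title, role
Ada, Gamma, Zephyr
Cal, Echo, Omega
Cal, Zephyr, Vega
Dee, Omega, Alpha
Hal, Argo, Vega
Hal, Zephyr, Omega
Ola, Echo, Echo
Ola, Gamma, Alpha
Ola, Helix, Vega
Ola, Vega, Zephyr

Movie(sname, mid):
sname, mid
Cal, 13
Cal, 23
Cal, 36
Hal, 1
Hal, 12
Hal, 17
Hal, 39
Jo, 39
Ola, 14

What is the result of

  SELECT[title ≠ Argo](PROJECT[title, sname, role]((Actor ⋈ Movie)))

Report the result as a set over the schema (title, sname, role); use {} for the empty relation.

Actor ⋈ Movie (natural join on sname): {(Cal, Echo, Omega, 13), (Cal, Echo, Omega, 23), (Cal, Echo, Omega, 36), (Cal, Zephyr, Vega, 13), (Cal, Zephyr, Vega, 23), (Cal, Zephyr, Vega, 36), (Hal, Argo, Vega, 1), (Hal, Argo, Vega, 12), (Hal, Argo, Vega, 17), (Hal, Argo, Vega, 39), (Hal, Zephyr, Omega, 1), (Hal, Zephyr, Omega, 12), (Hal, Zephyr, Omega, 17), (Hal, Zephyr, Omega, 39), (Ola, Echo, Echo, 14), (Ola, Gamma, Alpha, 14), (Ola, Helix, Vega, 14), (Ola, Vega, Zephyr, 14)}
π[title, sname, role]: project onto (title, sname, role) (10 duplicate(s) eliminated) → {(Argo, Hal, Vega), (Echo, Cal, Omega), (Echo, Ola, Echo), (Gamma, Ola, Alpha), (Helix, Ola, Vega), (Vega, Ola, Zephyr), (Zephyr, Cal, Vega), (Zephyr, Hal, Omega)}
Apply σ_{title ≠ Argo}; surviving tuples: {(Echo, Cal, Omega), (Echo, Ola, Echo), (Gamma, Ola, Alpha), (Helix, Ola, Vega), (Vega, Ola, Zephyr), (Zephyr, Cal, Vega), (Zephyr, Hal, Omega)}

{(Echo, Cal, Omega), (Echo, Ola, Echo), (Gamma, Ola, Alpha), (Helix, Ola, Vega), (Vega, Ola, Zephyr), (Zephyr, Cal, Vega), (Zephyr, Hal, Omega)}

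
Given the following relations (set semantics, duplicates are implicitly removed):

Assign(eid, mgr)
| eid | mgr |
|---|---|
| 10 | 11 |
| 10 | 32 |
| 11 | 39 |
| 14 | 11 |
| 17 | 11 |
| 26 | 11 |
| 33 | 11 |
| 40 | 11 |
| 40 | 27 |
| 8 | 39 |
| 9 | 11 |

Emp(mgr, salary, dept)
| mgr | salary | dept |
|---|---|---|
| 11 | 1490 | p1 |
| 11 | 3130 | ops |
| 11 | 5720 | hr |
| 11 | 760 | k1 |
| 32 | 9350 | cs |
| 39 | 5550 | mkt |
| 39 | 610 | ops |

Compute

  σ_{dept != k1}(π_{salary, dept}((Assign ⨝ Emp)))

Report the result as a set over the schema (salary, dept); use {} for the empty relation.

{(1490, p1), (3130, ops), (5550, mkt), (5720, hr), (610, ops), (9350, cs)}

Joining Assign and Emp on mgr yields {(10, 11, 1490, p1), (10, 11, 3130, ops), (10, 11, 5720, hr), (10, 11, 760, k1), (10, 32, 9350, cs), (11, 39, 5550, mkt), (11, 39, 610, ops), (14, 11, 1490, p1), (14, 11, 3130, ops), (14, 11, 5720, hr), (14, 11, 760, k1), (17, 11, 1490, p1), (17, 11, 3130, ops), (17, 11, 5720, hr), (17, 11, 760, k1), (26, 11, 1490, p1), (26, 11, 3130, ops), (26, 11, 5720, hr), (26, 11, 760, k1), (33, 11, 1490, p1), (33, 11, 3130, ops), (33, 11, 5720, hr), (33, 11, 760, k1), (40, 11, 1490, p1), (40, 11, 3130, ops), (40, 11, 5720, hr), (40, 11, 760, k1), (8, 39, 5550, mkt), (8, 39, 610, ops), (9, 11, 1490, p1), (9, 11, 3130, ops), (9, 11, 5720, hr), (9, 11, 760, k1)}.
π[salary, dept]: project onto (salary, dept) (26 duplicate(s) eliminated) → {(1490, p1), (3130, ops), (5550, mkt), (5720, hr), (610, ops), (760, k1), (9350, cs)}
Filtering on dept != k1 leaves {(1490, p1), (3130, ops), (5550, mkt), (5720, hr), (610, ops), (9350, cs)}.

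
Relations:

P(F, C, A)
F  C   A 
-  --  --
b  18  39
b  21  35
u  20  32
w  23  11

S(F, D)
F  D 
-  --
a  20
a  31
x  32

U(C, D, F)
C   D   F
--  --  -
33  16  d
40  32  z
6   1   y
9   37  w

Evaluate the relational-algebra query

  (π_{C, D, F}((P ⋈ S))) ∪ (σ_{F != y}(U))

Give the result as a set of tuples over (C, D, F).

Joining P and S on F yields {}.
π[C, D, F]: project onto (C, D, F) → {}
Filtering on F != y leaves {(33, 16, d), (40, 32, z), (9, 37, w)}.
Taking the union: {(33, 16, d), (40, 32, z), (9, 37, w)}

{(33, 16, d), (40, 32, z), (9, 37, w)}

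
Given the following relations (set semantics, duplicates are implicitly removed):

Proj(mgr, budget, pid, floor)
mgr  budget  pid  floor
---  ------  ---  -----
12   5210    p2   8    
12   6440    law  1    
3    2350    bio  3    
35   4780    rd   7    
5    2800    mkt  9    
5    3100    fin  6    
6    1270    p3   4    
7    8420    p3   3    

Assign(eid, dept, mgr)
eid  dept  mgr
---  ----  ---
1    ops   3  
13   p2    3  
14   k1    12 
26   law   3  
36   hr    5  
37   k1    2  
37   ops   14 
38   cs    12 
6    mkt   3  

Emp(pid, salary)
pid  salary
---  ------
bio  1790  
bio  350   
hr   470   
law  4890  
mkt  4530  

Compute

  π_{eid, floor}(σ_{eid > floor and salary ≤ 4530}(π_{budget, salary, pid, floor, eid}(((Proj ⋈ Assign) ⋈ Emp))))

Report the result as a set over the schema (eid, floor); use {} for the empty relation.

Joining Proj and Assign on mgr yields {(12, 5210, p2, 8, 14, k1), (12, 5210, p2, 8, 38, cs), (12, 6440, law, 1, 14, k1), (12, 6440, law, 1, 38, cs), (3, 2350, bio, 3, 1, ops), (3, 2350, bio, 3, 13, p2), (3, 2350, bio, 3, 26, law), (3, 2350, bio, 3, 6, mkt), (5, 2800, mkt, 9, 36, hr), (5, 3100, fin, 6, 36, hr)}.
Joining (Proj ⋈ Assign) and Emp on pid yields {(12, 6440, law, 1, 14, k1, 4890), (12, 6440, law, 1, 38, cs, 4890), (3, 2350, bio, 3, 1, ops, 1790), (3, 2350, bio, 3, 1, ops, 350), (3, 2350, bio, 3, 13, p2, 1790), (3, 2350, bio, 3, 13, p2, 350), (3, 2350, bio, 3, 26, law, 1790), (3, 2350, bio, 3, 26, law, 350), (3, 2350, bio, 3, 6, mkt, 1790), (3, 2350, bio, 3, 6, mkt, 350), (5, 2800, mkt, 9, 36, hr, 4530)}.
Keep only column(s) budget, salary, pid, floor, eid: {(2350, 1790, bio, 3, 1), (2350, 1790, bio, 3, 13), (2350, 1790, bio, 3, 26), (2350, 1790, bio, 3, 6), (2350, 350, bio, 3, 1), (2350, 350, bio, 3, 13), (2350, 350, bio, 3, 26), (2350, 350, bio, 3, 6), (2800, 4530, mkt, 9, 36), (6440, 4890, law, 1, 14), (6440, 4890, law, 1, 38)}
Filtering on eid > floor and salary ≤ 4530 leaves {(2350, 1790, bio, 3, 13), (2350, 1790, bio, 3, 26), (2350, 1790, bio, 3, 6), (2350, 350, bio, 3, 13), (2350, 350, bio, 3, 26), (2350, 350, bio, 3, 6), (2800, 4530, mkt, 9, 36)}.
Keep only column(s) eid, floor (3 duplicate(s) eliminated): {(13, 3), (26, 3), (36, 9), (6, 3)}

{(13, 3), (26, 3), (36, 9), (6, 3)}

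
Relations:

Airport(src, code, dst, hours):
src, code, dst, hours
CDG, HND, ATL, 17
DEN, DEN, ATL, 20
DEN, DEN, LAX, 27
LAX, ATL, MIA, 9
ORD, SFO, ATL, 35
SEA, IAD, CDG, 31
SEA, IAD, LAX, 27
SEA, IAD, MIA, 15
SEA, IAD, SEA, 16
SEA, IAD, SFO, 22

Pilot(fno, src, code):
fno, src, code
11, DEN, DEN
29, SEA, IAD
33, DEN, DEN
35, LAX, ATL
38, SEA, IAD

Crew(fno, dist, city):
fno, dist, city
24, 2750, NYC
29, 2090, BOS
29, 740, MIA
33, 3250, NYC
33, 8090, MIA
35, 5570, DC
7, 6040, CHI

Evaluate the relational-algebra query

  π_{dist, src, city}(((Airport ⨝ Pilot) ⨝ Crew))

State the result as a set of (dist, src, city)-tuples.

Airport ⋈ Pilot (natural join on src, code): {(DEN, DEN, ATL, 20, 11), (DEN, DEN, ATL, 20, 33), (DEN, DEN, LAX, 27, 11), (DEN, DEN, LAX, 27, 33), (LAX, ATL, MIA, 9, 35), (SEA, IAD, CDG, 31, 29), (SEA, IAD, CDG, 31, 38), (SEA, IAD, LAX, 27, 29), (SEA, IAD, LAX, 27, 38), (SEA, IAD, MIA, 15, 29), (SEA, IAD, MIA, 15, 38), (SEA, IAD, SEA, 16, 29), (SEA, IAD, SEA, 16, 38), (SEA, IAD, SFO, 22, 29), (SEA, IAD, SFO, 22, 38)}
(Airport ⨝ Pilot) ⋈ Crew (natural join on fno): {(DEN, DEN, ATL, 20, 33, 3250, NYC), (DEN, DEN, ATL, 20, 33, 8090, MIA), (DEN, DEN, LAX, 27, 33, 3250, NYC), (DEN, DEN, LAX, 27, 33, 8090, MIA), (LAX, ATL, MIA, 9, 35, 5570, DC), (SEA, IAD, CDG, 31, 29, 2090, BOS), (SEA, IAD, CDG, 31, 29, 740, MIA), (SEA, IAD, LAX, 27, 29, 2090, BOS), (SEA, IAD, LAX, 27, 29, 740, MIA), (SEA, IAD, MIA, 15, 29, 2090, BOS), (SEA, IAD, MIA, 15, 29, 740, MIA), (SEA, IAD, SEA, 16, 29, 2090, BOS), (SEA, IAD, SEA, 16, 29, 740, MIA), (SEA, IAD, SFO, 22, 29, 2090, BOS), (SEA, IAD, SFO, 22, 29, 740, MIA)}
π[dist, src, city]: project onto (dist, src, city) (10 duplicate(s) eliminated) → {(2090, SEA, BOS), (3250, DEN, NYC), (5570, LAX, DC), (740, SEA, MIA), (8090, DEN, MIA)}

{(2090, SEA, BOS), (3250, DEN, NYC), (5570, LAX, DC), (740, SEA, MIA), (8090, DEN, MIA)}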